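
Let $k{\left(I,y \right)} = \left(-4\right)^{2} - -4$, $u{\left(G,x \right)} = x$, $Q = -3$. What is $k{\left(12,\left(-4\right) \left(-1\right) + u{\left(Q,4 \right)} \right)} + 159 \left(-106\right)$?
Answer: $-16834$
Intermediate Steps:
$k{\left(I,y \right)} = 20$ ($k{\left(I,y \right)} = 16 + 4 = 20$)
$k{\left(12,\left(-4\right) \left(-1\right) + u{\left(Q,4 \right)} \right)} + 159 \left(-106\right) = 20 + 159 \left(-106\right) = 20 - 16854 = -16834$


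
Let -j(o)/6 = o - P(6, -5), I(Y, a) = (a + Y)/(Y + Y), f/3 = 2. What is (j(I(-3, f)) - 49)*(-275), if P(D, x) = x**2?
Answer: -28600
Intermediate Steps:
f = 6 (f = 3*2 = 6)
I(Y, a) = (Y + a)/(2*Y) (I(Y, a) = (Y + a)/((2*Y)) = (Y + a)*(1/(2*Y)) = (Y + a)/(2*Y))
j(o) = 150 - 6*o (j(o) = -6*(o - 1*(-5)**2) = -6*(o - 1*25) = -6*(o - 25) = -6*(-25 + o) = 150 - 6*o)
(j(I(-3, f)) - 49)*(-275) = ((150 - 3*(-3 + 6)/(-3)) - 49)*(-275) = ((150 - 3*(-1)*3/3) - 49)*(-275) = ((150 - 6*(-1/2)) - 49)*(-275) = ((150 + 3) - 49)*(-275) = (153 - 49)*(-275) = 104*(-275) = -28600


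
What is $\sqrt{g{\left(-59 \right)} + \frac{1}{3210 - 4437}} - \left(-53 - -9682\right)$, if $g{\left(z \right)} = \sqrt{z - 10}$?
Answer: $-9629 + \frac{\sqrt{-1227 + 1505529 i \sqrt{69}}}{1227} \approx -9627.0 + 2.0381 i$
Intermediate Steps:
$g{\left(z \right)} = \sqrt{-10 + z}$
$\sqrt{g{\left(-59 \right)} + \frac{1}{3210 - 4437}} - \left(-53 - -9682\right) = \sqrt{\sqrt{-10 - 59} + \frac{1}{3210 - 4437}} - \left(-53 - -9682\right) = \sqrt{\sqrt{-69} + \frac{1}{3210 - 4437}} - \left(-53 + 9682\right) = \sqrt{i \sqrt{69} + \frac{1}{-1227}} - 9629 = \sqrt{i \sqrt{69} - \frac{1}{1227}} - 9629 = \sqrt{- \frac{1}{1227} + i \sqrt{69}} - 9629 = -9629 + \sqrt{- \frac{1}{1227} + i \sqrt{69}}$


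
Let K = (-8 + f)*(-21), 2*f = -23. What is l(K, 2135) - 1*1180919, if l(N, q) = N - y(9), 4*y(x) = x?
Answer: -4722047/4 ≈ -1.1805e+6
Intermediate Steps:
f = -23/2 (f = (½)*(-23) = -23/2 ≈ -11.500)
K = 819/2 (K = (-8 - 23/2)*(-21) = -39/2*(-21) = 819/2 ≈ 409.50)
y(x) = x/4
l(N, q) = -9/4 + N (l(N, q) = N - 9/4 = -9/4 + N)
l(K, 2135) - 1*1180919 = (-9/4 + 819/2) - 1*1180919 = 1629/4 - 1180919 = -4722047/4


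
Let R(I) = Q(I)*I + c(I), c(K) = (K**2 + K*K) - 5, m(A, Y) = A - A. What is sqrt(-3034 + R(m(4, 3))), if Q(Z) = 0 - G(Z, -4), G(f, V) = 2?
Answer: I*sqrt(3039) ≈ 55.127*I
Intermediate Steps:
Q(Z) = -2 (Q(Z) = 0 - 1*2 = 0 - 2 = -2)
m(A, Y) = 0
c(K) = -5 + 2*K**2 (c(K) = (K**2 + K**2) - 5 = 2*K**2 - 5 = -5 + 2*K**2)
R(I) = -5 - 2*I + 2*I**2 (R(I) = -2*I + (-5 + 2*I**2) = -5 - 2*I + 2*I**2)
sqrt(-3034 + R(m(4, 3))) = sqrt(-3034 + (-5 - 2*0 + 2*0**2)) = sqrt(-3034 + (-5 + 0 + 2*0)) = sqrt(-3034 + (-5 + 0 + 0)) = sqrt(-3034 - 5) = sqrt(-3039) = I*sqrt(3039)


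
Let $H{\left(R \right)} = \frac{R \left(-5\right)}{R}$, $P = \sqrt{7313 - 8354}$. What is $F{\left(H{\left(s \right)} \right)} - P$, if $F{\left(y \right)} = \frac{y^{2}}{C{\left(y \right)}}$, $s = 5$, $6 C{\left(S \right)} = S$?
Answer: $-30 - i \sqrt{1041} \approx -30.0 - 32.265 i$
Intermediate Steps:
$P = i \sqrt{1041}$ ($P = \sqrt{-1041} = i \sqrt{1041} \approx 32.265 i$)
$C{\left(S \right)} = \frac{S}{6}$
$H{\left(R \right)} = -5$ ($H{\left(R \right)} = \frac{\left(-5\right) R}{R} = -5$)
$F{\left(y \right)} = 6 y$ ($F{\left(y \right)} = \frac{y^{2}}{\frac{1}{6} y} = y^{2} \frac{6}{y} = 6 y$)
$F{\left(H{\left(s \right)} \right)} - P = 6 \left(-5\right) - i \sqrt{1041} = -30 - i \sqrt{1041}$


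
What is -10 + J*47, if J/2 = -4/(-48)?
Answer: -13/6 ≈ -2.1667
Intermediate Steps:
J = ⅙ (J = 2*(-4/(-48)) = 2*(-4*(-1/48)) = 2*(1/12) = ⅙ ≈ 0.16667)
-10 + J*47 = -10 + (⅙)*47 = -10 + 47/6 = -13/6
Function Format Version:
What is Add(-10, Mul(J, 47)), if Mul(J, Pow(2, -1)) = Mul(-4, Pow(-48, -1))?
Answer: Rational(-13, 6) ≈ -2.1667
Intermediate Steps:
J = Rational(1, 6) (J = Mul(2, Mul(-4, Pow(-48, -1))) = Mul(2, Mul(-4, Rational(-1, 48))) = Mul(2, Rational(1, 12)) = Rational(1, 6) ≈ 0.16667)
Add(-10, Mul(J, 47)) = Add(-10, Mul(Rational(1, 6), 47)) = Add(-10, Rational(47, 6)) = Rational(-13, 6)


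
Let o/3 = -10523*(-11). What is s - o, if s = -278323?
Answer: -625582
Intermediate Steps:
o = 347259 (o = 3*(-10523*(-11)) = 3*115753 = 347259)
s - o = -278323 - 1*347259 = -278323 - 347259 = -625582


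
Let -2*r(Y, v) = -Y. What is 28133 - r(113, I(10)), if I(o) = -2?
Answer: 56153/2 ≈ 28077.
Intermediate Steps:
r(Y, v) = Y/2 (r(Y, v) = -(-1)*Y/2 = Y/2)
28133 - r(113, I(10)) = 28133 - 113/2 = 56153/2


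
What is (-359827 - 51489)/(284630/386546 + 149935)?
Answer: -39748138634/14489264785 ≈ -2.7433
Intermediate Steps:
(-359827 - 51489)/(284630/386546 + 149935) = -411316/(284630*(1/386546) + 149935) = -411316/(142315/193273 + 149935) = -411316/28978529570/193273 = -411316*193273/28978529570 = -39748138634/14489264785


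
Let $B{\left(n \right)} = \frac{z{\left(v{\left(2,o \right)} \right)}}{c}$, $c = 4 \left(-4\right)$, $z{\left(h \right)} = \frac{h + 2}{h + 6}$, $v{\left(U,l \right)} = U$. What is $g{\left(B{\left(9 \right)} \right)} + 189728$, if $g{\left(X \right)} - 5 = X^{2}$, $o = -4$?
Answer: $\frac{194286593}{1024} \approx 1.8973 \cdot 10^{5}$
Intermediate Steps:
$z{\left(h \right)} = \frac{2 + h}{6 + h}$
$c = -16$
$B{\left(n \right)} = - \frac{1}{32}$ ($B{\left(n \right)} = \frac{\frac{1}{6 + 2} \left(2 + 2\right)}{-16} = \frac{1}{8} \cdot 4 \left(- \frac{1}{16}\right) = \frac{1}{2} \left(- \frac{1}{16}\right) = - \frac{1}{32}$)
$g{\left(X \right)} = 5 + X^{2}$
$g{\left(B{\left(9 \right)} \right)} + 189728 = \left(5 + \left(- \frac{1}{32}\right)^{2}\right) + 189728 = \left(5 + \frac{1}{1024}\right) + 189728 = \frac{5121}{1024} + 189728 = \frac{194286593}{1024}$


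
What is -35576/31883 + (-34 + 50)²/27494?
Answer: -484982248/438295601 ≈ -1.1065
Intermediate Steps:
-35576/31883 + (-34 + 50)²/27494 = -35576*1/31883 + 16²*(1/27494) = -35576/31883 + 256*(1/27494) = -35576/31883 + 128/13747 = -484982248/438295601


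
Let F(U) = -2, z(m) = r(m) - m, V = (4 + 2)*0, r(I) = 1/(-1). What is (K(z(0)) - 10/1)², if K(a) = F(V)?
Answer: 144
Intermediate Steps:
r(I) = -1
V = 0 (V = 6*0 = 0)
z(m) = -1 - m
K(a) = -2
(K(z(0)) - 10/1)² = (-2 - 10/1)² = (-2 - 10*1)² = (-2 - 10)² = (-12)² = 144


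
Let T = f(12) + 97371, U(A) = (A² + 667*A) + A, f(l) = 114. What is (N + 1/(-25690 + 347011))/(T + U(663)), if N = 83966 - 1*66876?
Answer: 5491375891/314874658098 ≈ 0.017440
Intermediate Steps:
N = 17090 (N = 83966 - 66876 = 17090)
U(A) = A² + 668*A
T = 97485 (T = 114 + 97371 = 97485)
(N + 1/(-25690 + 347011))/(T + U(663)) = (17090 + 1/(-25690 + 347011))/(97485 + 663*(668 + 663)) = (17090 + 1/321321)/(97485 + 663*1331) = (17090 + 1/321321)/(97485 + 882453) = (5491375891/321321)/979938 = (5491375891/321321)*(1/979938) = 5491375891/314874658098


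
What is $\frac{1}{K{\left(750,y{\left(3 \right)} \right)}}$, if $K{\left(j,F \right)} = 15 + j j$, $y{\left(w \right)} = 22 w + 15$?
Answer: $\frac{1}{562515} \approx 1.7777 \cdot 10^{-6}$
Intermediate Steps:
$y{\left(w \right)} = 15 + 22 w$
$K{\left(j,F \right)} = 15 + j^{2}$
$\frac{1}{K{\left(750,y{\left(3 \right)} \right)}} = \frac{1}{15 + 750^{2}} = \frac{1}{15 + 562500} = \frac{1}{562515}$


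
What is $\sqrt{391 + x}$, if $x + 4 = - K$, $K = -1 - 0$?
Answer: $2 \sqrt{97} \approx 19.698$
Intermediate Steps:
$K = -1$ ($K = -1 + 0 = -1$)
$x = -3$ ($x = -4 - -1 = -4 + 1 = -3$)
$\sqrt{391 + x} = \sqrt{391 - 3} = \sqrt{388} = 2 \sqrt{97}$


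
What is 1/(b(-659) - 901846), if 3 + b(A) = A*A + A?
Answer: -1/468227 ≈ -2.1357e-6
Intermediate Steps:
b(A) = -3 + A + A² (b(A) = -3 + (A*A + A) = -3 + (A² + A) = -3 + (A + A²) = -3 + A + A²)
1/(b(-659) - 901846) = 1/((-3 - 659 + (-659)²) - 901846) = 1/((-3 - 659 + 434281) - 901846) = 1/(433619 - 901846) = 1/(-468227) = -1/468227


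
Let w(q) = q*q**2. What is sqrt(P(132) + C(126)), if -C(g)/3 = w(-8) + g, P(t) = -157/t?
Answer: sqrt(5039067)/66 ≈ 34.012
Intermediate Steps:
w(q) = q**3
C(g) = 1536 - 3*g (C(g) = -3*((-8)**3 + g) = -3*(-512 + g) = 1536 - 3*g)
sqrt(P(132) + C(126)) = sqrt(-157/132 + (1536 - 3*126)) = sqrt(-157*1/132 + (1536 - 378)) = sqrt(-157/132 + 1158) = sqrt(152699/132) = sqrt(5039067)/66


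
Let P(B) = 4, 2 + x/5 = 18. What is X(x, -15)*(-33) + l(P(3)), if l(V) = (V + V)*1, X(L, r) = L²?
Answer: -211192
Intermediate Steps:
x = 80 (x = -10 + 5*18 = -10 + 90 = 80)
l(V) = 2*V (l(V) = (2*V)*1 = 2*V)
X(x, -15)*(-33) + l(P(3)) = 80²*(-33) + 2*4 = 6400*(-33) + 8 = -211200 + 8 = -211192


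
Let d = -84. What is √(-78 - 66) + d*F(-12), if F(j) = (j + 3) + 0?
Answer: 756 + 12*I ≈ 756.0 + 12.0*I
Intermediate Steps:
F(j) = 3 + j (F(j) = (3 + j) + 0 = 3 + j)
√(-78 - 66) + d*F(-12) = √(-78 - 66) - 84*(3 - 12) = √(-144) - 84*(-9) = 12*I + 756 = 756 + 12*I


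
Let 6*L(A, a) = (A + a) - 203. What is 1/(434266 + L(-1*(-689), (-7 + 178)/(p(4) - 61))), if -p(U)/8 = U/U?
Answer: 46/19979943 ≈ 2.3023e-6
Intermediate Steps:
p(U) = -8 (p(U) = -8*U/U = -8*1 = -8)
L(A, a) = -203/6 + A/6 + a/6 (L(A, a) = ((A + a) - 203)/6 = (-203 + A + a)/6 = -203/6 + A/6 + a/6)
1/(434266 + L(-1*(-689), (-7 + 178)/(p(4) - 61))) = 1/(434266 + (-203/6 + (-1*(-689))/6 + ((-7 + 178)/(-8 - 61))/6)) = 1/(434266 + (-203/6 + (⅙)*689 + (171/(-69))/6)) = 1/(434266 + (-203/6 + 689/6 + (171*(-1/69))/6)) = 1/(434266 + (-203/6 + 689/6 + (⅙)*(-57/23))) = 1/(434266 + (-203/6 + 689/6 - 19/46)) = 1/(434266 + 3707/46) = 1/(19979943/46) = 46/19979943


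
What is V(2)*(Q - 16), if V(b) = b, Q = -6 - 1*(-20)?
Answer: -4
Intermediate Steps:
Q = 14 (Q = -6 + 20 = 14)
V(2)*(Q - 16) = 2*(14 - 16) = 2*(-2) = -4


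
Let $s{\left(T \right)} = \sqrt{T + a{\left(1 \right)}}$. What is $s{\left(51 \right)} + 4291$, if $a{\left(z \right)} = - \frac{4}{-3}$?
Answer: $4291 + \frac{\sqrt{471}}{3} \approx 4298.2$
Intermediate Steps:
$a{\left(z \right)} = \frac{4}{3}$ ($a{\left(z \right)} = \left(-4\right) \left(- \frac{1}{3}\right) = \frac{4}{3}$)
$s{\left(T \right)} = \sqrt{\frac{4}{3} + T}$ ($s{\left(T \right)} = \sqrt{T + \frac{4}{3}} = \sqrt{\frac{4}{3} + T}$)
$s{\left(51 \right)} + 4291 = \frac{\sqrt{12 + 9 \cdot 51}}{3} + 4291 = \frac{\sqrt{12 + 459}}{3} + 4291 = \frac{\sqrt{471}}{3} + 4291 = 4291 + \frac{\sqrt{471}}{3}$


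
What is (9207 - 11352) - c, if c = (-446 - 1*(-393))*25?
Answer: -820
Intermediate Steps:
c = -1325 (c = (-446 + 393)*25 = -53*25 = -1325)
(9207 - 11352) - c = (9207 - 11352) - 1*(-1325) = -2145 + 1325 = -820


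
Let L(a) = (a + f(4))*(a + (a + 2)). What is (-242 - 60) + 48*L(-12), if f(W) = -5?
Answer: 17650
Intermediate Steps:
L(a) = (-5 + a)*(2 + 2*a) (L(a) = (a - 5)*(a + (a + 2)) = (-5 + a)*(a + (2 + a)) = (-5 + a)*(2 + 2*a))
(-242 - 60) + 48*L(-12) = (-242 - 60) + 48*(-10 - 8*(-12) + 2*(-12)**2) = -302 + 48*(-10 + 96 + 2*144) = -302 + 48*(-10 + 96 + 288) = -302 + 48*374 = -302 + 17952 = 17650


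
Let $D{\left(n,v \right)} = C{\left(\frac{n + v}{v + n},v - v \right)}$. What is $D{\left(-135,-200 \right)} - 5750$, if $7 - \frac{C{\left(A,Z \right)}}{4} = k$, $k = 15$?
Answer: $-5782$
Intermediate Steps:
$C{\left(A,Z \right)} = -32$ ($C{\left(A,Z \right)} = 28 - 60 = -32$)
$D{\left(n,v \right)} = -32$
$D{\left(-135,-200 \right)} - 5750 = -32 - 5750 = -5782$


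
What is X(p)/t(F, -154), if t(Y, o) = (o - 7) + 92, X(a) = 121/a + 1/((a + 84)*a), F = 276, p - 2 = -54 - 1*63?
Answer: 250/16399 ≈ 0.015245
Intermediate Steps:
p = -115 (p = 2 + (-54 - 1*63) = 2 + (-54 - 63) = 2 - 117 = -115)
X(a) = 121/a + 1/(a*(84 + a)) (X(a) = 121/a + 1/((84 + a)*a) = 121/a + 1/(a*(84 + a)))
t(Y, o) = 85 + o (t(Y, o) = (-7 + o) + 92 = 85 + o)
X(p)/t(F, -154) = ((10165 + 121*(-115))/((-115)*(84 - 115)))/(85 - 154) = -1/115*(10165 - 13915)/(-31)/(-69) = -1/115*(-1/31)*(-3750)*(-1/69) = -750/713*(-1/69) = 250/16399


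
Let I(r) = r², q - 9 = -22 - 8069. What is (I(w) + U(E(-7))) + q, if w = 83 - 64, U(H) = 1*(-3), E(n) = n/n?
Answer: -7724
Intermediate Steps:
E(n) = 1
U(H) = -3
q = -8082 (q = 9 + (-22 - 8069) = 9 - 8091 = -8082)
w = 19
(I(w) + U(E(-7))) + q = (19² - 3) - 8082 = (361 - 3) - 8082 = 358 - 8082 = -7724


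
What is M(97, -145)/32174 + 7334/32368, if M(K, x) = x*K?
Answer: -54822951/260352008 ≈ -0.21057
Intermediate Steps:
M(K, x) = K*x
M(97, -145)/32174 + 7334/32368 = (97*(-145))/32174 + 7334/32368 = -14065*1/32174 + 7334*(1/32368) = -14065/32174 + 3667/16184 = -54822951/260352008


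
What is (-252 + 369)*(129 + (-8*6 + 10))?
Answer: 10647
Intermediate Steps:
(-252 + 369)*(129 + (-8*6 + 10)) = 117*(129 + (-48 + 10)) = 117*(129 - 38) = 117*91 = 10647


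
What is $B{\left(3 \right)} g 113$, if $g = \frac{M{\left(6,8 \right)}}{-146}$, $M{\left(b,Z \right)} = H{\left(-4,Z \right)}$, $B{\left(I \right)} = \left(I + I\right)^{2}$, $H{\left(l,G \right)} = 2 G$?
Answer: $- \frac{32544}{73} \approx -445.81$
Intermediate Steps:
$B{\left(I \right)} = 4 I^{2}$ ($B{\left(I \right)} = \left(2 I\right)^{2} = 4 I^{2}$)
$M{\left(b,Z \right)} = 2 Z$
$g = - \frac{8}{73}$ ($g = \frac{2 \cdot 8}{-146} = 16 \left(- \frac{1}{146}\right) = - \frac{8}{73} \approx -0.10959$)
$B{\left(3 \right)} g 113 = 4 \cdot 3^{2} \left(- \frac{8}{73}\right) 113 = 4 \cdot 9 \left(- \frac{8}{73}\right) 113 = 36 \left(- \frac{8}{73}\right) 113 = \left(- \frac{288}{73}\right) 113 = - \frac{32544}{73}$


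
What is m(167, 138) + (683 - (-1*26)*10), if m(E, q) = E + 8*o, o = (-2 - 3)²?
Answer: 1310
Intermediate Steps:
o = 25 (o = (-5)² = 25)
m(E, q) = 200 + E (m(E, q) = E + 8*25 = E + 200 = 200 + E)
m(167, 138) + (683 - (-1*26)*10) = (200 + 167) + (683 - (-1*26)*10) = 367 + (683 - (-26)*10) = 367 + (683 - 1*(-260)) = 367 + (683 + 260) = 367 + 943 = 1310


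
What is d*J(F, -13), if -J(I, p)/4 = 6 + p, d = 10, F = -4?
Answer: 280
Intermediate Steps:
J(I, p) = -24 - 4*p (J(I, p) = -4*(6 + p) = -24 - 4*p)
d*J(F, -13) = 10*(-24 - 4*(-13)) = 10*(-24 + 52) = 10*28 = 280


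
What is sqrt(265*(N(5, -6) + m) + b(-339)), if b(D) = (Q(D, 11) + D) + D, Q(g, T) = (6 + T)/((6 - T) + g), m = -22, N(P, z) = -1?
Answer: 3*I*sqrt(22263766)/172 ≈ 82.299*I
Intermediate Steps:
Q(g, T) = (6 + T)/(6 + g - T)
b(D) = 2*D + 17/(-5 + D) (b(D) = ((6 + 11)/(6 + D - 1*11) + D) + D = (17/(6 + D - 11) + D) + D = (17/(-5 + D) + D) + D = (D + 17/(-5 + D)) + D = 2*D + 17/(-5 + D))
sqrt(265*(N(5, -6) + m) + b(-339)) = sqrt(265*(-1 - 22) + (17 + 2*(-339)*(-5 - 339))/(-5 - 339)) = sqrt(265*(-23) + (17 + 2*(-339)*(-344))/(-344)) = sqrt(-6095 - (17 + 233232)/344) = sqrt(-6095 - 1/344*233249) = sqrt(-6095 - 233249/344) = sqrt(-2329929/344) = 3*I*sqrt(22263766)/172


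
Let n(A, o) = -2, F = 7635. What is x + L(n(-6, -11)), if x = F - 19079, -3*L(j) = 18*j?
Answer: -11432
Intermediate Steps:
L(j) = -6*j
x = -11444 (x = 7635 - 19079 = -11444)
x + L(n(-6, -11)) = -11444 - 6*(-2) = -11444 + 12 = -11432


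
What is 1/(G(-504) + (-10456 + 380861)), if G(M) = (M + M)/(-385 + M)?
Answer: 127/47041579 ≈ 2.6997e-6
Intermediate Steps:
G(M) = 2*M/(-385 + M) (G(M) = (2*M)/(-385 + M) = 2*M/(-385 + M))
1/(G(-504) + (-10456 + 380861)) = 1/(2*(-504)/(-385 - 504) + (-10456 + 380861)) = 1/(2*(-504)/(-889) + 370405) = 1/(2*(-504)*(-1/889) + 370405) = 1/(144/127 + 370405) = 1/(47041579/127) = 127/47041579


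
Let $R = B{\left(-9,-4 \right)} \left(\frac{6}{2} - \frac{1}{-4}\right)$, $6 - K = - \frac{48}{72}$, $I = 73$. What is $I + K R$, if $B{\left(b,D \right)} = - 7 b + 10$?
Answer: $\frac{4964}{3} \approx 1654.7$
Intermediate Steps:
$K = \frac{20}{3}$ ($K = 6 - - \frac{48}{72} = 6 - \left(-48\right) \frac{1}{72} = 6 - - \frac{2}{3} = 6 + \frac{2}{3} = \frac{20}{3} \approx 6.6667$)
$B{\left(b,D \right)} = 10 - 7 b$
$R = \frac{949}{4}$ ($R = \left(10 - -63\right) \left(\frac{6}{2} - \frac{1}{-4}\right) = \left(10 + 63\right) \left(6 \cdot \frac{1}{2} - - \frac{1}{4}\right) = 73 \left(3 + \frac{1}{4}\right) = 73 \cdot \frac{13}{4} = \frac{949}{4} \approx 237.25$)
$I + K R = 73 + \frac{20}{3} \cdot \frac{949}{4} = 73 + \frac{4745}{3} = \frac{4964}{3}$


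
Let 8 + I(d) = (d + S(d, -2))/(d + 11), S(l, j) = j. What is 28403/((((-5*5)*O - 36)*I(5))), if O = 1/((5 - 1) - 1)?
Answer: 1363344/16625 ≈ 82.006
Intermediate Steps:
I(d) = -8 + (-2 + d)/(11 + d) (I(d) = -8 + (d - 2)/(d + 11) = -8 + (-2 + d)/(11 + d))
O = 1/3 (O = 1/(4 - 1) = 1/3 ≈ 0.33333)
28403/((((-5*5)*O - 36)*I(5))) = 28403/(((-5*5*(1/3) - 36)*((-90 - 7*5)/(11 + 5)))) = 28403/(((-25*1/3 - 36)*((-90 - 35)/16))) = 28403/(((-25/3 - 36)*((1/16)*(-125)))) = 28403/((-133/3*(-125/16))) = 28403/(16625/48) = 28403*(48/16625) = 1363344/16625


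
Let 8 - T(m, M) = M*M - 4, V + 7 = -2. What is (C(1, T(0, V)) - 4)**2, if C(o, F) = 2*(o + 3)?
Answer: 16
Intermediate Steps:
V = -9 (V = -7 - 2 = -9)
T(m, M) = 12 - M**2 (T(m, M) = 8 - (M*M - 4) = 8 - (M**2 - 4) = 8 - (-4 + M**2) = 8 + (4 - M**2) = 12 - M**2)
C(o, F) = 6 + 2*o (C(o, F) = 2*(3 + o) = 6 + 2*o)
(C(1, T(0, V)) - 4)**2 = ((6 + 2*1) - 4)**2 = ((6 + 2) - 4)**2 = (8 - 4)**2 = 4**2 = 16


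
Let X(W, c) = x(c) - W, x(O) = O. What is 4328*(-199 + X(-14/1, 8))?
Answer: -766056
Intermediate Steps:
X(W, c) = c - W
4328*(-199 + X(-14/1, 8)) = 4328*(-199 + (8 - (-14)/1)) = 4328*(-199 + (8 - (-14))) = 4328*(-199 + (8 - 1*(-14))) = 4328*(-199 + (8 + 14)) = 4328*(-199 + 22) = 4328*(-177) = -766056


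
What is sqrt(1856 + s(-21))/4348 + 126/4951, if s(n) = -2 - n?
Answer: 126/4951 + 25*sqrt(3)/4348 ≈ 0.035408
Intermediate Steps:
sqrt(1856 + s(-21))/4348 + 126/4951 = sqrt(1856 + (-2 - 1*(-21)))/4348 + 126/4951 = sqrt(1856 + (-2 + 21))*(1/4348) + 126*(1/4951) = sqrt(1856 + 19)*(1/4348) + 126/4951 = sqrt(1875)*(1/4348) + 126/4951 = (25*sqrt(3))*(1/4348) + 126/4951 = 25*sqrt(3)/4348 + 126/4951 = 126/4951 + 25*sqrt(3)/4348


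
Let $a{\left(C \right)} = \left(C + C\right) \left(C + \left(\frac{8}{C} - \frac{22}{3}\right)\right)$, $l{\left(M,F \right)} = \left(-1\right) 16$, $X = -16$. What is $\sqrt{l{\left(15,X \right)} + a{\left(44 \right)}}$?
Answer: $\frac{44 \sqrt{15}}{3} \approx 56.804$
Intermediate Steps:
$l{\left(M,F \right)} = -16$
$a{\left(C \right)} = 2 C \left(- \frac{22}{3} + C + \frac{8}{C}\right)$ ($a{\left(C \right)} = 2 C \left(C + \left(\frac{8}{C} - \frac{22}{3}\right)\right) = 2 C \left(C - \left(\frac{22}{3} - \frac{8}{C}\right)\right) = 2 C \left(- \frac{22}{3} + C + \frac{8}{C}\right)$)
$\sqrt{l{\left(15,X \right)} + a{\left(44 \right)}} = \sqrt{-16 + \left(16 + 2 \cdot 44^{2} - \frac{1936}{3}\right)} = \sqrt{-16 + \left(16 + 2 \cdot 1936 - \frac{1936}{3}\right)} = \sqrt{-16 + \left(16 + 3872 - \frac{1936}{3}\right)} = \sqrt{-16 + \frac{9728}{3}} = \sqrt{\frac{9680}{3}} = \frac{44 \sqrt{15}}{3}$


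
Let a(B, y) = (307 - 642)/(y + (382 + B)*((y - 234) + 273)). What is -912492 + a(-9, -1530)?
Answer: -508872150781/557673 ≈ -9.1249e+5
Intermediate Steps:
a(B, y) = -335/(y + (39 + y)*(382 + B)) (a(B, y) = -335/(y + (382 + B)*((-234 + y) + 273)) = -335/(y + (382 + B)*(39 + y)) = -335/(y + (39 + y)*(382 + B)))
-912492 + a(-9, -1530) = -912492 - 335/(14898 + 39*(-9) + 383*(-1530) - 9*(-1530)) = -912492 - 335/(14898 - 351 - 585990 + 13770) = -912492 - 335/(-557673) = -912492 - 335*(-1/557673) = -912492 + 335/557673 = -508872150781/557673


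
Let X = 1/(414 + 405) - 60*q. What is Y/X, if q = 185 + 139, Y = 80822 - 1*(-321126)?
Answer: -14312844/692233 ≈ -20.676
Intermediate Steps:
Y = 401948 (Y = 80822 + 321126 = 401948)
q = 324
X = -15921359/819 (X = 1/(414 + 405) - 60*324 = 1/819 - 19440 = -15921359/819 ≈ -19440.)
Y/X = 401948/(-15921359/819) = 401948*(-819/15921359) = -14312844/692233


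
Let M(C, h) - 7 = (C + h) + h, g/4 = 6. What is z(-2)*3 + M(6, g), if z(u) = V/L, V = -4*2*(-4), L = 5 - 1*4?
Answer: 157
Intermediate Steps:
L = 1 (L = 5 - 4 = 1)
V = 32 (V = -8*(-4) = 32)
g = 24 (g = 4*6 = 24)
z(u) = 32 (z(u) = 32/1 = 32*1 = 32)
M(C, h) = 7 + C + 2*h (M(C, h) = 7 + ((C + h) + h) = 7 + (C + 2*h) = 7 + C + 2*h)
z(-2)*3 + M(6, g) = 32*3 + (7 + 6 + 2*24) = 96 + (7 + 6 + 48) = 96 + 61 = 157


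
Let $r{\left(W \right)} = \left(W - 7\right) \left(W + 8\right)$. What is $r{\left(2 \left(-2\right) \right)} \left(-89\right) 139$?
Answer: $544324$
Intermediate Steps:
$r{\left(W \right)} = \left(-7 + W\right) \left(8 + W\right)$
$r{\left(2 \left(-2\right) \right)} \left(-89\right) 139 = \left(-56 + 2 \left(-2\right) + \left(2 \left(-2\right)\right)^{2}\right) \left(-89\right) 139 = \left(-56 - 4 + \left(-4\right)^{2}\right) \left(-89\right) 139 = \left(-56 - 4 + 16\right) \left(-89\right) 139 = \left(-44\right) \left(-89\right) 139 = 3916 \cdot 139 = 544324$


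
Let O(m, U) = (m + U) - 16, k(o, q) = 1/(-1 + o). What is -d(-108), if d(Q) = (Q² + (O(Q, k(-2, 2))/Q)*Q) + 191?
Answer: -35192/3 ≈ -11731.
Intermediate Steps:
O(m, U) = -16 + U + m (O(m, U) = (U + m) - 16 = -16 + U + m)
d(Q) = 524/3 + Q + Q² (d(Q) = (Q² + ((-16 + 1/(-1 - 2) + Q)/Q)*Q) + 191 = (Q² + ((-16 + 1/(-3) + Q)/Q)*Q) + 191 = (Q² + ((-16 - ⅓ + Q)/Q)*Q) + 191 = (Q² + ((-49/3 + Q)/Q)*Q) + 191 = (Q² + (-49/3 + Q)) + 191 = (-49/3 + Q + Q²) + 191 = 524/3 + Q + Q²)
-d(-108) = -(524/3 - 108 + (-108)²) = -(524/3 - 108 + 11664) = -1*35192/3 = -35192/3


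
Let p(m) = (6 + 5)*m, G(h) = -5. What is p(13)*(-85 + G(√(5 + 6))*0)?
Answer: -12155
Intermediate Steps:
p(m) = 11*m
p(13)*(-85 + G(√(5 + 6))*0) = (11*13)*(-85 - 5*0) = 143*(-85 + 0) = 143*(-85) = -12155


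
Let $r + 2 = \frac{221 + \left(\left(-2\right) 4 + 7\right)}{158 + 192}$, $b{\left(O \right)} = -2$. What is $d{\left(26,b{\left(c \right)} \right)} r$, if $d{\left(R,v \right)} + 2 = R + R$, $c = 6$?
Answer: $- \frac{480}{7} \approx -68.571$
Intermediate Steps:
$d{\left(R,v \right)} = -2 + 2 R$ ($d{\left(R,v \right)} = -2 + \left(R + R\right) = -2 + 2 R$)
$r = - \frac{48}{35}$ ($r = -2 + \frac{221 + \left(\left(-2\right) 4 + 7\right)}{158 + 192} = -2 + \frac{221 + \left(-8 + 7\right)}{350} = -2 + \left(221 - 1\right) \frac{1}{350} = -2 + 220 \cdot \frac{1}{350} = -2 + \frac{22}{35} = - \frac{48}{35} \approx -1.3714$)
$d{\left(26,b{\left(c \right)} \right)} r = \left(-2 + 2 \cdot 26\right) \left(- \frac{48}{35}\right) = \left(-2 + 52\right) \left(- \frac{48}{35}\right) = 50 \left(- \frac{48}{35}\right) = - \frac{480}{7}$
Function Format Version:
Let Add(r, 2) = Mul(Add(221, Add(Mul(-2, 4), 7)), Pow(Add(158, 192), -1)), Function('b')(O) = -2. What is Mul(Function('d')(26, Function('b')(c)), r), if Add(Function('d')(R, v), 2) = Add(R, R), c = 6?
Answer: Rational(-480, 7) ≈ -68.571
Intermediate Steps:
Function('d')(R, v) = Add(-2, Mul(2, R)) (Function('d')(R, v) = Add(-2, Add(R, R)) = Add(-2, Mul(2, R)))
r = Rational(-48, 35) (r = Add(-2, Mul(Add(221, Add(Mul(-2, 4), 7)), Pow(Add(158, 192), -1))) = Add(-2, Mul(Add(221, Add(-8, 7)), Pow(350, -1))) = Add(-2, Mul(Add(221, -1), Rational(1, 350))) = Add(-2, Mul(220, Rational(1, 350))) = Add(-2, Rational(22, 35)) = Rational(-48, 35) ≈ -1.3714)
Mul(Function('d')(26, Function('b')(c)), r) = Mul(Add(-2, Mul(2, 26)), Rational(-48, 35)) = Mul(Add(-2, 52), Rational(-48, 35)) = Mul(50, Rational(-48, 35)) = Rational(-480, 7)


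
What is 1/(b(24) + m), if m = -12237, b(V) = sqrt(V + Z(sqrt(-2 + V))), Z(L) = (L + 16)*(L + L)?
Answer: -1/(12237 - sqrt(24 + 2*sqrt(22)*(16 + sqrt(22)))) ≈ -8.1818e-5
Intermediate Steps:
Z(L) = 2*L*(16 + L) (Z(L) = (16 + L)*(2*L) = 2*L*(16 + L))
b(V) = sqrt(V + 2*sqrt(-2 + V)*(16 + sqrt(-2 + V)))
1/(b(24) + m) = 1/(sqrt(-4 + 3*24 + 32*sqrt(-2 + 24)) - 12237) = 1/(sqrt(-4 + 72 + 32*sqrt(22)) - 12237) = 1/(sqrt(68 + 32*sqrt(22)) - 12237) = 1/(-12237 + sqrt(68 + 32*sqrt(22)))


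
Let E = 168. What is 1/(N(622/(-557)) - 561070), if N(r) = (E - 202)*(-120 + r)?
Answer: -557/310222282 ≈ -1.7955e-6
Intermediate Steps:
N(r) = 4080 - 34*r (N(r) = (168 - 202)*(-120 + r) = -34*(-120 + r) = 4080 - 34*r)
1/(N(622/(-557)) - 561070) = 1/((4080 - 21148/(-557)) - 561070) = 1/((4080 - 21148*(-1)/557) - 561070) = 1/((4080 - 34*(-622/557)) - 561070) = 1/((4080 + 21148/557) - 561070) = 1/(2293708/557 - 561070) = 1/(-310222282/557) = -557/310222282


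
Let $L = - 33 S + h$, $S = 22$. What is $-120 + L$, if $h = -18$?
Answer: $-864$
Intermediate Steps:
$L = -744$ ($L = \left(-33\right) 22 - 18 = -726 - 18 = -744$)
$-120 + L = -120 - 744 = -864$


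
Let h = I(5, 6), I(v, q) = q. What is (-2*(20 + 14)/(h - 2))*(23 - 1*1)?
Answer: -374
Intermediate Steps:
h = 6
(-2*(20 + 14)/(h - 2))*(23 - 1*1) = (-2*(20 + 14)/(6 - 2))*(23 - 1*1) = (-68/4)*(23 - 1) = -68/4*22 = -2*17/2*22 = -17*22 = -374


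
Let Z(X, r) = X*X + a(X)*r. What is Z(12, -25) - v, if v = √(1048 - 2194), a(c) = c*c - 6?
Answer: -3306 - I*√1146 ≈ -3306.0 - 33.853*I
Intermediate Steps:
a(c) = -6 + c² (a(c) = c² - 6 = -6 + c²)
v = I*√1146 (v = √(-1146) = I*√1146 ≈ 33.853*I)
Z(X, r) = X² + r*(-6 + X²) (Z(X, r) = X*X + (-6 + X²)*r = X² + r*(-6 + X²))
Z(12, -25) - v = (12² - 25*(-6 + 12²)) - I*√1146 = (144 - 25*(-6 + 144)) - I*√1146 = (144 - 25*138) - I*√1146 = (144 - 3450) - I*√1146 = -3306 - I*√1146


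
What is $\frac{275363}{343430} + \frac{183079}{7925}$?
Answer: $\frac{13011414549}{544336550} \approx 23.903$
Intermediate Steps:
$\frac{275363}{343430} + \frac{183079}{7925} = \frac{13011414549}{544336550}$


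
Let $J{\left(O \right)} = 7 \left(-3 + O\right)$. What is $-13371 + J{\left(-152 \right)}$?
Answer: $-14456$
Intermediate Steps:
$J{\left(O \right)} = -21 + 7 O$
$-13371 + J{\left(-152 \right)} = -13371 + \left(-21 + 7 \left(-152\right)\right) = -13371 - 1085 = -14456$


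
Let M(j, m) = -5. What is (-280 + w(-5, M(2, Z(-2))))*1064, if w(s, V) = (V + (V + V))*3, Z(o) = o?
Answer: -345800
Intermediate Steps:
w(s, V) = 9*V (w(s, V) = (V + 2*V)*3 = (3*V)*3 = 9*V)
(-280 + w(-5, M(2, Z(-2))))*1064 = (-280 + 9*(-5))*1064 = (-280 - 45)*1064 = -325*1064 = -345800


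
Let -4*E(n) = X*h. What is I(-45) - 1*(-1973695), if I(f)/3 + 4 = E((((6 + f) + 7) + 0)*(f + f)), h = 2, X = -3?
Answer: 3947375/2 ≈ 1.9737e+6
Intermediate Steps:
E(n) = 3/2 (E(n) = -(-3)*2/4 = -¼*(-6) = 3/2)
I(f) = -15/2 (I(f) = -12 + 3*(3/2) = -12 + 9/2 = -15/2)
I(-45) - 1*(-1973695) = -15/2 - 1*(-1973695) = -15/2 + 1973695 = 3947375/2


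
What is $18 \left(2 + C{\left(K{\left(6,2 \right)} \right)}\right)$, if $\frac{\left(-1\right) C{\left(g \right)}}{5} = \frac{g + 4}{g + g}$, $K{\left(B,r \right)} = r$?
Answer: $-99$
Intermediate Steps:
$C{\left(g \right)} = - \frac{5 \left(4 + g\right)}{2 g}$ ($C{\left(g \right)} = - 5 \frac{g + 4}{g + g} = - 5 \frac{4 + g}{2 g} = - \frac{5 \left(4 + g\right)}{2 g}$)
$18 \left(2 + C{\left(K{\left(6,2 \right)} \right)}\right) = 18 \left(2 - \left(\frac{5}{2} + \frac{10}{2}\right)\right) = 18 \left(2 - \frac{15}{2}\right) = 18 \left(- \frac{11}{2}\right) = -99$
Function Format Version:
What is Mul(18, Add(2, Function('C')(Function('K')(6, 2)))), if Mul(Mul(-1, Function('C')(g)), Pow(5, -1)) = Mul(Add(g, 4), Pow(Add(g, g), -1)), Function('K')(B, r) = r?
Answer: -99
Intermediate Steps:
Function('C')(g) = Mul(Rational(-5, 2), Pow(g, -1), Add(4, g)) (Function('C')(g) = Mul(-5, Mul(Add(g, 4), Pow(Add(g, g), -1))) = Mul(-5, Mul(Add(4, g), Pow(Mul(2, g), -1))) = Mul(-5, Mul(Add(4, g), Mul(Rational(1, 2), Pow(g, -1)))) = Mul(-5, Mul(Rational(1, 2), Pow(g, -1), Add(4, g))) = Mul(Rational(-5, 2), Pow(g, -1), Add(4, g)))
Mul(18, Add(2, Function('C')(Function('K')(6, 2)))) = Mul(18, Add(2, Add(Rational(-5, 2), Mul(-10, Pow(2, -1))))) = Mul(18, Add(2, Add(Rational(-5, 2), Mul(-10, Rational(1, 2))))) = Mul(18, Add(2, Add(Rational(-5, 2), -5))) = Mul(18, Add(2, Rational(-15, 2))) = Mul(18, Rational(-11, 2)) = -99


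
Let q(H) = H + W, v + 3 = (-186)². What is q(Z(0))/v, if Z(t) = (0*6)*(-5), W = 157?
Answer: 157/34593 ≈ 0.0045385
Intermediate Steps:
Z(t) = 0 (Z(t) = 0*(-5) = 0)
v = 34593 (v = -3 + (-186)² = -3 + 34596 = 34593)
q(H) = 157 + H (q(H) = H + 157 = 157 + H)
q(Z(0))/v = (157 + 0)/34593 = 157*(1/34593) = 157/34593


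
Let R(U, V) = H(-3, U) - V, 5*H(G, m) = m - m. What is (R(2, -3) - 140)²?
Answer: 18769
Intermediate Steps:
H(G, m) = 0 (H(G, m) = (m - m)/5 = (⅕)*0 = 0)
R(U, V) = -V (R(U, V) = 0 - V = -V)
(R(2, -3) - 140)² = (-1*(-3) - 140)² = (3 - 140)² = (-137)² = 18769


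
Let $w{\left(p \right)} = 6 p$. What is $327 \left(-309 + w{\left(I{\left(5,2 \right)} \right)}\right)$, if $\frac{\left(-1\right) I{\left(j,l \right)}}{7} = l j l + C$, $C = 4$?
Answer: $-430659$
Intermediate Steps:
$I{\left(j,l \right)} = -28 - 7 j l^{2}$ ($I{\left(j,l \right)} = - 7 \left(l j l + 4\right) = - 7 \left(j l l + 4\right) = - 7 \left(j l^{2} + 4\right) = - 7 \left(4 + j l^{2}\right) = -28 - 7 j l^{2}$)
$327 \left(-309 + w{\left(I{\left(5,2 \right)} \right)}\right) = 327 \left(-309 + 6 \left(-28 - 35 \cdot 2^{2}\right)\right) = 327 \left(-309 + 6 \left(-28 - 35 \cdot 4\right)\right) = 327 \left(-309 + 6 \left(-28 - 140\right)\right) = 327 \left(-309 + 6 \left(-168\right)\right) = 327 \left(-309 - 1008\right) = 327 \left(-1317\right) = -430659$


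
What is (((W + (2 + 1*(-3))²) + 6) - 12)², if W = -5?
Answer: 100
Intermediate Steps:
(((W + (2 + 1*(-3))²) + 6) - 12)² = (((-5 + (2 + 1*(-3))²) + 6) - 12)² = (((-5 + (2 - 3)²) + 6) - 12)² = (((-5 + (-1)²) + 6) - 12)² = (((-5 + 1) + 6) - 12)² = ((-4 + 6) - 12)² = (2 - 12)² = (-10)² = 100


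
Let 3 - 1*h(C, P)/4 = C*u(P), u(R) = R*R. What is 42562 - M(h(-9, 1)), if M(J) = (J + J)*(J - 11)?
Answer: 39010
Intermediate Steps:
u(R) = R**2
h(C, P) = 12 - 4*C*P**2
M(J) = 2*J*(-11 + J) (M(J) = (2*J)*(-11 + J) = 2*J*(-11 + J))
42562 - M(h(-9, 1)) = 42562 - 2*(12 - 4*(-9)*1**2)*(-11 + (12 - 4*(-9)*1**2)) = 42562 - 2*(12 - 4*(-9)*1)*(-11 + (12 - 4*(-9)*1)) = 42562 - 2*(12 + 36)*(-11 + (12 + 36)) = 42562 - 2*48*(-11 + 48) = 42562 - 2*48*37 = 42562 - 1*3552 = 42562 - 3552 = 39010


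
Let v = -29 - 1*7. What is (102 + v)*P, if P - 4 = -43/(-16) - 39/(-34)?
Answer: 70323/136 ≈ 517.08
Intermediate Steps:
P = 2131/272 (P = 4 + (-43/(-16) - 39/(-34)) = 4 + (-43*(-1/16) - 39*(-1/34)) = 4 + (43/16 + 39/34) = 4 + 1043/272 = 2131/272 ≈ 7.8346)
v = -36 (v = -29 - 7 = -36)
(102 + v)*P = (102 - 36)*(2131/272) = 66*(2131/272) = 70323/136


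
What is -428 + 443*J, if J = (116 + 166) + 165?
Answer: 197593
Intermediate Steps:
J = 447 (J = 282 + 165 = 447)
-428 + 443*J = -428 + 443*447 = -428 + 198021 = 197593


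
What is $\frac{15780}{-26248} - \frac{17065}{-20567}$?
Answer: $\frac{30843715}{134960654} \approx 0.22854$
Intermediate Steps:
$\frac{15780}{-26248} - \frac{17065}{-20567} = 15780 \left(- \frac{1}{26248}\right) - - \frac{17065}{20567} = - \frac{3945}{6562} + \frac{17065}{20567} = \frac{30843715}{134960654}$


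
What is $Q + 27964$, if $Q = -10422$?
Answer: $17542$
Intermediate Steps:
$Q + 27964 = -10422 + 27964 = 17542$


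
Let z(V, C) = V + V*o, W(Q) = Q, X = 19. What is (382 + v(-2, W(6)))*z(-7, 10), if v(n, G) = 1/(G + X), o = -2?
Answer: 66857/25 ≈ 2674.3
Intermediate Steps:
v(n, G) = 1/(19 + G) (v(n, G) = 1/(G + 19) = 1/(19 + G))
z(V, C) = -V (z(V, C) = V + V*(-2) = V - 2*V = -V)
(382 + v(-2, W(6)))*z(-7, 10) = (382 + 1/(19 + 6))*(-1*(-7)) = (382 + 1/25)*7 = (9551/25)*7 = 66857/25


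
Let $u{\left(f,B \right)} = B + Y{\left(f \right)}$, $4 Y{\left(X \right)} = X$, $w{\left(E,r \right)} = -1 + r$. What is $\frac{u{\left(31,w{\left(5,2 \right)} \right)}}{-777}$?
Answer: $- \frac{5}{444} \approx -0.011261$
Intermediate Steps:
$Y{\left(X \right)} = \frac{X}{4}$
$u{\left(f,B \right)} = B + \frac{f}{4}$
$\frac{u{\left(31,w{\left(5,2 \right)} \right)}}{-777} = \frac{\left(-1 + 2\right) + \frac{1}{4} \cdot 31}{-777} = \left(1 + \frac{31}{4}\right) \left(- \frac{1}{777}\right) = \frac{35}{4} \left(- \frac{1}{777}\right) = - \frac{5}{444}$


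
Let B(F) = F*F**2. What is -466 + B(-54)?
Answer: -157930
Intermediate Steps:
B(F) = F**3
-466 + B(-54) = -466 + (-54)**3 = -466 - 157464 = -157930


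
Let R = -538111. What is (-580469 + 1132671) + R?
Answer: 14091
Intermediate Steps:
(-580469 + 1132671) + R = (-580469 + 1132671) - 538111 = 552202 - 538111 = 14091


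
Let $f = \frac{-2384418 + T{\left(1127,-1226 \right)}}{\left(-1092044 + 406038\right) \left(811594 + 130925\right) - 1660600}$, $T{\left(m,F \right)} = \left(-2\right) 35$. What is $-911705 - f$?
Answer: $- \frac{294742989606693429}{323287674857} \approx -9.1171 \cdot 10^{5}$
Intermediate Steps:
$T{\left(m,F \right)} = -70$
$f = \frac{1192244}{323287674857}$ ($f = \frac{-2384418 - 70}{\left(-1092044 + 406038\right) \left(811594 + 130925\right) - 1660600} = - \frac{2384488}{\left(-686006\right) 942519 - 1660600} = - \frac{2384488}{-646573689114 - 1660600} = - \frac{2384488}{-646575349714} = \left(-2384488\right) \left(- \frac{1}{646575349714}\right) = \frac{1192244}{323287674857} \approx 3.6879 \cdot 10^{-6}$)
$-911705 - f = -911705 - \frac{1192244}{323287674857} = - \frac{294742989606693429}{323287674857}$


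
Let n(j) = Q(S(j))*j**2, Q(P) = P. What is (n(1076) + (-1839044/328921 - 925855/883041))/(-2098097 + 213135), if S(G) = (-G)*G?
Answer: 389333304426980308093195/547488586586792082 ≈ 7.1113e+5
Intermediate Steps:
S(G) = -G**2
n(j) = -j**4 (n(j) = (-j**2)*j**2 = -j**4)
(n(1076) + (-1839044/328921 - 925855/883041))/(-2098097 + 213135) = (-1*1076**4 + (-1839044/328921 - 925855/883041))/(-2098097 + 213135) = (-1*1340445266176 + (-1839044*1/328921 - 925855*1/883041))/(-1884962) = (-1340445266176 + (-1839044/328921 - 925855/883041))*(-1/1884962) = (-1340445266176 - 1928484405259/290450728761)*(-1/1884962) = -389333304426980308093195/290450728761*(-1/1884962) = 389333304426980308093195/547488586586792082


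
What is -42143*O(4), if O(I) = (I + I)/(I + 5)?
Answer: -337144/9 ≈ -37460.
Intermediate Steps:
O(I) = 2*I/(5 + I) (O(I) = (2*I)/(5 + I) = 2*I/(5 + I))
-42143*O(4) = -84286*4/(5 + 4) = -84286*4/9 = -42143*8/9 = -337144/9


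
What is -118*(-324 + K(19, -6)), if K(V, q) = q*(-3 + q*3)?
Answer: 23364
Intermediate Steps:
K(V, q) = q*(-3 + 3*q)
-118*(-324 + K(19, -6)) = -118*(-324 + 3*(-6)*(-1 - 6)) = -118*(-324 + 3*(-6)*(-7)) = -118*(-324 + 126) = -118*(-198) = 23364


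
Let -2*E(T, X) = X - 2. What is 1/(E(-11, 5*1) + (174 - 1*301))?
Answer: -2/257 ≈ -0.0077821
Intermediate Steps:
E(T, X) = 1 - X/2 (E(T, X) = -(X - 2)/2 = -(-2 + X)/2 = 1 - X/2)
1/(E(-11, 5*1) + (174 - 1*301)) = 1/((1 - 5/2) + (174 - 1*301)) = 1/((1 - ½*5) + (174 - 301)) = 1/((1 - 5/2) - 127) = 1/(-3/2 - 127) = 1/(-257/2) = -2/257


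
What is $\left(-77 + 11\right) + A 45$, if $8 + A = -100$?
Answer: $-4926$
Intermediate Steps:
$A = -108$ ($A = -8 - 100 = -108$)
$\left(-77 + 11\right) + A 45 = \left(-77 + 11\right) - 4860 = -66 - 4860 = -4926$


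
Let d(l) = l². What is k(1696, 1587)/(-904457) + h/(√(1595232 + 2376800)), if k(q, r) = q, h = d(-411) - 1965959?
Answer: -1696/904457 - 898519*√62063/248252 ≈ -901.68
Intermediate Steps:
h = -1797038 (h = (-411)² - 1965959 = 168921 - 1965959 = -1797038)
k(1696, 1587)/(-904457) + h/(√(1595232 + 2376800)) = 1696/(-904457) - 1797038/√(1595232 + 2376800) = 1696*(-1/904457) - 1797038*√62063/496504 = -1696/904457 - 1797038*√62063/496504 = -1696/904457 - 898519*√62063/248252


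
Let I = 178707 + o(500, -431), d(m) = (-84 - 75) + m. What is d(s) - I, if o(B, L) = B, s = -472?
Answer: -179838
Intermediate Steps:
d(m) = -159 + m
I = 179207 (I = 178707 + 500 = 179207)
d(s) - I = (-159 - 472) - 1*179207 = -631 - 179207 = -179838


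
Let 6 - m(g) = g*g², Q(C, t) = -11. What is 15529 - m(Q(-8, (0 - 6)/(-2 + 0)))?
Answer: 14192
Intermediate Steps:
m(g) = 6 - g³ (m(g) = 6 - g*g² = 6 - g³)
15529 - m(Q(-8, (0 - 6)/(-2 + 0))) = 15529 - (6 - 1*(-11)³) = 15529 - (6 - 1*(-1331)) = 15529 - (6 + 1331) = 15529 - 1*1337 = 15529 - 1337 = 14192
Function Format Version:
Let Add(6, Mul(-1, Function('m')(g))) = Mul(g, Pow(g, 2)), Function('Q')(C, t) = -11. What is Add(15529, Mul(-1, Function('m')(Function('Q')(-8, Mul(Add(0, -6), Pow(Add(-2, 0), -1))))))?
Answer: 14192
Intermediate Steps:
Function('m')(g) = Add(6, Mul(-1, Pow(g, 3))) (Function('m')(g) = Add(6, Mul(-1, Mul(g, Pow(g, 2)))) = Add(6, Mul(-1, Pow(g, 3))))
Add(15529, Mul(-1, Function('m')(Function('Q')(-8, Mul(Add(0, -6), Pow(Add(-2, 0), -1)))))) = Add(15529, Mul(-1, Add(6, Mul(-1, Pow(-11, 3))))) = Add(15529, Mul(-1, Add(6, Mul(-1, -1331)))) = Add(15529, Mul(-1, Add(6, 1331))) = Add(15529, Mul(-1, 1337)) = Add(15529, -1337) = 14192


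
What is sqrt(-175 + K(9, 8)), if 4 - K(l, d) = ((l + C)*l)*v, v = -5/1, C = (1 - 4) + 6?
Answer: 3*sqrt(41) ≈ 19.209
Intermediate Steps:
C = 3 (C = -3 + 6 = 3)
v = -5 (v = -5*1 = -5)
K(l, d) = 4 + 5*l*(3 + l) (K(l, d) = 4 - (l + 3)*l*(-5) = 4 - (3 + l)*l*(-5) = 4 - l*(3 + l)*(-5) = 4 - (-5)*l*(3 + l) = 4 + 5*l*(3 + l))
sqrt(-175 + K(9, 8)) = sqrt(-175 + (4 + 5*9**2 + 15*9)) = sqrt(-175 + (4 + 5*81 + 135)) = sqrt(-175 + (4 + 405 + 135)) = sqrt(-175 + 544) = sqrt(369) = 3*sqrt(41)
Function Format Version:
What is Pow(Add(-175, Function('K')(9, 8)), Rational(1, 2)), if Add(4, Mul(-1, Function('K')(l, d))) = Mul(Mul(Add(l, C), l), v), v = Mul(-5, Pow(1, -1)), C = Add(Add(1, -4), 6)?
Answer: Mul(3, Pow(41, Rational(1, 2))) ≈ 19.209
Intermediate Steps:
C = 3 (C = Add(-3, 6) = 3)
v = -5 (v = Mul(-5, 1) = -5)
Function('K')(l, d) = Add(4, Mul(5, l, Add(3, l))) (Function('K')(l, d) = Add(4, Mul(-1, Mul(Mul(Add(l, 3), l), -5))) = Add(4, Mul(-1, Mul(Mul(Add(3, l), l), -5))) = Add(4, Mul(-1, Mul(Mul(l, Add(3, l)), -5))) = Add(4, Mul(-1, Mul(-5, l, Add(3, l)))) = Add(4, Mul(5, l, Add(3, l))))
Pow(Add(-175, Function('K')(9, 8)), Rational(1, 2)) = Pow(Add(-175, Add(4, Mul(5, Pow(9, 2)), Mul(15, 9))), Rational(1, 2)) = Pow(Add(-175, Add(4, Mul(5, 81), 135)), Rational(1, 2)) = Pow(Add(-175, Add(4, 405, 135)), Rational(1, 2)) = Pow(Add(-175, 544), Rational(1, 2)) = Pow(369, Rational(1, 2)) = Mul(3, Pow(41, Rational(1, 2)))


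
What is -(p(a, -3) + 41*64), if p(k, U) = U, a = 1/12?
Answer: -2621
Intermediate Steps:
a = 1/12 ≈ 0.083333
-(p(a, -3) + 41*64) = -(-3 + 41*64) = -(-3 + 2624) = -1*2621 = -2621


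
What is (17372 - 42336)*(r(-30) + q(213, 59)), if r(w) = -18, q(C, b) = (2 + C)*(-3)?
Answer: 16551132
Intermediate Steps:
q(C, b) = -6 - 3*C
(17372 - 42336)*(r(-30) + q(213, 59)) = (17372 - 42336)*(-18 + (-6 - 3*213)) = -24964*(-18 + (-6 - 639)) = -24964*(-18 - 645) = -24964*(-663) = 16551132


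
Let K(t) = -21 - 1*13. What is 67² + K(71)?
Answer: 4455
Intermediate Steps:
K(t) = -34 (K(t) = -21 - 13 = -34)
67² + K(71) = 67² - 34 = 4489 - 34 = 4455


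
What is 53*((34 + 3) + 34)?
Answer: 3763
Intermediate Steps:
53*((34 + 3) + 34) = 53*(37 + 34) = 53*71 = 3763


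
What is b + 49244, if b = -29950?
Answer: 19294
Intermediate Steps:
b + 49244 = -29950 + 49244 = 19294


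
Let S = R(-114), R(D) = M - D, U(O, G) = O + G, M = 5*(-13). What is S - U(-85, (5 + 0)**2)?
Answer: 109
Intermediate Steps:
M = -65
U(O, G) = G + O
R(D) = -65 - D
S = 49 (S = -65 - 1*(-114) = -65 + 114 = 49)
S - U(-85, (5 + 0)**2) = 49 - ((5 + 0)**2 - 85) = 49 - (5**2 - 85) = 49 - (25 - 85) = 49 - 1*(-60) = 49 + 60 = 109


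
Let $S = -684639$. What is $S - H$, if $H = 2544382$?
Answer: $-3229021$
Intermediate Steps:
$S - H = -684639 - 2544382 = -3229021$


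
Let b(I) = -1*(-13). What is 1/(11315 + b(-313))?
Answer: 1/11328 ≈ 8.8277e-5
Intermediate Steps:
b(I) = 13
1/(11315 + b(-313)) = 1/(11315 + 13) = 1/11328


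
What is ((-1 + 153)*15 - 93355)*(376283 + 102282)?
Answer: -43585307375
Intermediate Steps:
((-1 + 153)*15 - 93355)*(376283 + 102282) = (152*15 - 93355)*478565 = (2280 - 93355)*478565 = -91075*478565 = -43585307375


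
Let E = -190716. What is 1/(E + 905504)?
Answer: 1/714788 ≈ 1.3990e-6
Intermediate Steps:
1/(E + 905504) = 1/(-190716 + 905504) = 1/714788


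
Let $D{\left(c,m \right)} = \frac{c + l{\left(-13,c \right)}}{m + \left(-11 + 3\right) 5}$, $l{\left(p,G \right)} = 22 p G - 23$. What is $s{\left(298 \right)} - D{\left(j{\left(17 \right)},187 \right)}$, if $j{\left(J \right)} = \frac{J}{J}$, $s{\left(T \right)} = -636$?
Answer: $- \frac{13312}{21} \approx -633.9$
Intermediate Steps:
$l{\left(p,G \right)} = -23 + 22 G p$ ($l{\left(p,G \right)} = 22 G p - 23 = -23 + 22 G p$)
$j{\left(J \right)} = 1$
$D{\left(c,m \right)} = \frac{-23 - 285 c}{-40 + m}$ ($D{\left(c,m \right)} = \frac{c + \left(-23 + 22 c \left(-13\right)\right)}{m + \left(-11 + 3\right) 5} = \frac{c - \left(23 + 286 c\right)}{m - 40} = \frac{-23 - 285 c}{m - 40} = \frac{-23 - 285 c}{-40 + m}$)
$s{\left(298 \right)} - D{\left(j{\left(17 \right)},187 \right)} = -636 - \frac{-23 - 285}{-40 + 187} = -636 - \frac{-23 - 285}{147} = -636 - \frac{1}{147} \left(-308\right) = -636 - - \frac{44}{21} = -636 + \frac{44}{21} = - \frac{13312}{21}$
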